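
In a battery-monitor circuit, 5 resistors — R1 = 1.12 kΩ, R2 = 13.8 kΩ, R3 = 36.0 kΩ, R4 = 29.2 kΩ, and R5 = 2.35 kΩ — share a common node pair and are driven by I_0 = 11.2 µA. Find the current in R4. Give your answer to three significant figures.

ΣG = 1/1.12 + 1/13.8 + 1/36.0 + 1/29.2 + 1/2.35 = 1.453.
By the current-divider rule, I = I_0 · G_k/ΣG = 11.2 × 0.02357 = 0.2640 µA.

I ≈ 0.264 µA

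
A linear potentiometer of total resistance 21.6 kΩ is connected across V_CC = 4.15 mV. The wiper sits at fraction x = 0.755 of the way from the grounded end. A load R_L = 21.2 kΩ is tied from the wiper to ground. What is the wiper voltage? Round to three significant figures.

The pot divides into 5.292 kΩ above the wiper and 16.31 kΩ below.
R_L loads the lower segment: effective lower R = 9.217 kΩ.
V_out = 4.15 × 9.217/(5.292 + 9.217) = 2.636 mV.

V_out ≈ 2.64 mV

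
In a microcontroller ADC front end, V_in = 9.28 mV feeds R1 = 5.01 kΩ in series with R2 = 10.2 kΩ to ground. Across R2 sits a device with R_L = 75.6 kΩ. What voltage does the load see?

V_out ≈ 5.96 mV

The load sits in parallel with R2, giving an effective lower resistance R2' = R2·R_L/(R2+R_L) = 8.987 kΩ.
Then V_out = V_in · R2'/(R1 + R2') = 9.28 × 8.987/14.00 = 5.958 mV.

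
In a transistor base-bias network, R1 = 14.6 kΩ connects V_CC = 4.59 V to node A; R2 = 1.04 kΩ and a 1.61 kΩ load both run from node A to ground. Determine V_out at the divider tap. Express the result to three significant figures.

First combine the lower leg with the load: R2 ‖ R_L = 0.6318 kΩ.
Then V_out = V_CC · R2'/(R1 + R2') = 4.59 × 0.6318/15.23 = 0.1904 V.

V_out ≈ 0.190 V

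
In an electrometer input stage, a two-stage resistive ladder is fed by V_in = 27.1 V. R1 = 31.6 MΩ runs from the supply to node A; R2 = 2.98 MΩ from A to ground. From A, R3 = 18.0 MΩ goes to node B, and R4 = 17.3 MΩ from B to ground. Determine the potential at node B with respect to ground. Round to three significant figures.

V_B ≈ 1.06 V

The second stage (R3 + R4 = 35.30 MΩ) loads node A in parallel with R2.
R2 ‖ (R3+R4) = 2.748 MΩ.
So V_A = 27.1 × 0.08001 = 2.168 V.
Stage 2 is unloaded, so V_B = V_A · R4/(R3+R4) = 2.168 × 17.3/35.30 = 1.063 V.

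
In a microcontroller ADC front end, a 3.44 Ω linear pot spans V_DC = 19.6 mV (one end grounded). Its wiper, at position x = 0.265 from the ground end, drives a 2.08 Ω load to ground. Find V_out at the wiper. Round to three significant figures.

Split the track: R_lower = x·R_p = 0.9116 Ω, R_upper = (1−x)·R_p = 2.528 Ω.
(x·R_p) ‖ R_L = 0.6338 Ω.
Then V_out = V_DC · 0.6338/(2.528 + 0.6338) = 3.929 mV.

V_out ≈ 3.93 mV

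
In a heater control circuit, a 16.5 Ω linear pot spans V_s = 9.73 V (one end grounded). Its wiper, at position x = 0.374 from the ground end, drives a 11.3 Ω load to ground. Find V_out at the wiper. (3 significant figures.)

V_out ≈ 2.71 V

Split the track: R_lower = x·R_p = 6.171 Ω, R_upper = (1−x)·R_p = 10.33 Ω.
R_L loads the lower segment: effective lower R = 3.991 Ω.
V_out = 9.73 × 3.991/(10.33 + 3.991) = 2.712 V.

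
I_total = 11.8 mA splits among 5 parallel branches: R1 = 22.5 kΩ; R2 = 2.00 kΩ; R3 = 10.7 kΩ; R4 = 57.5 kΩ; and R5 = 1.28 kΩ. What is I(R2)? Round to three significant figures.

ΣG = 1/22.5 + 1/2.00 + 1/10.7 + 1/57.5 + 1/1.28 = 1.437.
R2 takes the fraction G_k/ΣG = 0.5000/1.437 = 0.3481, so I = 11.8 × 0.3481 = 4.107 mA.

I ≈ 4.11 mA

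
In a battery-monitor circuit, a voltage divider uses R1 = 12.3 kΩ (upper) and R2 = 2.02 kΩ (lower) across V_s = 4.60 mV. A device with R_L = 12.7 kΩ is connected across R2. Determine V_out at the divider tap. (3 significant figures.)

V_out ≈ 0.571 mV

First combine the lower leg with the load: R2 ‖ R_L = 1.743 kΩ.
Then V_out = V_s · R2'/(R1 + R2') = 4.60 × 1.743/14.04 = 0.5709 mV.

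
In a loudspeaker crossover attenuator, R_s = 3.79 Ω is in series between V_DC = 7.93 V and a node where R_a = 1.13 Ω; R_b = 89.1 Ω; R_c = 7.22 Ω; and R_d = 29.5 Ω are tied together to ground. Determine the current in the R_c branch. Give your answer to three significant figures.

I ≈ 0.217 A

Equivalent of the parallel group: R_p = 0.9358 Ω.
V_A by voltage divider: V_A = 7.93 × 0.9358/(3.79 + 0.9358) = 1.570 V.
I(R_c) = V_A / R_c = 1.570/7.22 = 0.2175 A.
(Check via current divider: I_total = 1.678 A; share G_k/ΣG = 0.1296 → same result.)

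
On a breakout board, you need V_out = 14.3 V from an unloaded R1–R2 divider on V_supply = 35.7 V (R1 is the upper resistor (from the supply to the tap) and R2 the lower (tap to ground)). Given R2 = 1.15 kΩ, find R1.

Required fraction k = V_out/V_supply = 0.4006.
Rearranging, R1 = R2·(1−k)/k = 1.15 × 1.497 = 1.721 kΩ.

R1 ≈ 1.72 kΩ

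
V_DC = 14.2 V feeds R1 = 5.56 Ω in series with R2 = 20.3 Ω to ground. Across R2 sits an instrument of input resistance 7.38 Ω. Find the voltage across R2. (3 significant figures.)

R2 ‖ R_L = (20.3 × 7.38)/(20.3 + 7.38) = 5.412 Ω.
Then V_out = V_DC · R2'/(R1 + R2') = 14.2 × 5.412/10.97 = 7.004 V.

V_out ≈ 7.00 V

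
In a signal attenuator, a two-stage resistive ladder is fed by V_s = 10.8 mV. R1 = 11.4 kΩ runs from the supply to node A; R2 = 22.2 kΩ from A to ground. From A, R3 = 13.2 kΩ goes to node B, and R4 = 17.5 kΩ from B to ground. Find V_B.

Looking into the second stage from A: R3 + R4 = 30.70 kΩ appears in parallel with R2.
Effective lower resistance at A: R2 ‖ 30.70 = 12.88 kΩ.
V_A = 10.8 × 12.88/(11.4 + 12.88) = 5.730 mV.
Stage 2 is unloaded, so V_B = V_A · R4/(R3+R4) = 5.730 × 17.5/30.70 = 3.266 mV.

V_B ≈ 3.27 mV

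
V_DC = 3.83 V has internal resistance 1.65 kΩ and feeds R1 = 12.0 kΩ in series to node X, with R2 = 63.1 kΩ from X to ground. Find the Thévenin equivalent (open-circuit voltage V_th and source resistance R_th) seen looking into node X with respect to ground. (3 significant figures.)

V_th ≈ 3.15 V, R_th ≈ 11.2 kΩ

R1' = 1.65 + 12.0 = 13.65 kΩ (source resistance + R1).
V_th is the unloaded tap voltage: V_DC · R2/(R1'+R2) = 3.83 × 0.8221 = 3.149 V.
With V_DC suppressed (replaced by a short), R_th = R1' ‖ R2 = (13.65 × 63.1)/(13.65 + 63.1) = 11.22 kΩ.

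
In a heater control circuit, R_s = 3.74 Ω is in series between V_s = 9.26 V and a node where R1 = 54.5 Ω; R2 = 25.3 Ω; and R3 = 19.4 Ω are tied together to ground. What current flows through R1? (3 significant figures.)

Equivalent of the parallel group: R_p = 9.139 Ω.
Node voltage V_A = V_s · R_p/(R_s + R_p) = 9.26 × 0.7096 = 6.571 V.
Branch current I = V_A/R1 = 6.571/54.5 = 0.1206 A.
(Check via current divider: I_total = 0.7190 A; share G_k/ΣG = 0.1677 → same result.)

I ≈ 0.121 A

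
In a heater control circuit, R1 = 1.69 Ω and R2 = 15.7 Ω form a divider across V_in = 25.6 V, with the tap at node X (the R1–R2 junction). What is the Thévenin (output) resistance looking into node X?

R_th ≈ 1.53 Ω

Zeroing V_in shorts the top of R1 to ground, so R_th = R1 ‖ R2 = 1.526 Ω.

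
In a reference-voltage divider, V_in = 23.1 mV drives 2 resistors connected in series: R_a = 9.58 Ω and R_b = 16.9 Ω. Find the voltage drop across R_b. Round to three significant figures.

V ≈ 14.7 mV

Series total: ΣR = 9.58 + 16.9 = 26.48 Ω.
By the voltage-divider rule, V = 23.1 × 16.90/26.48 = 14.74 mV.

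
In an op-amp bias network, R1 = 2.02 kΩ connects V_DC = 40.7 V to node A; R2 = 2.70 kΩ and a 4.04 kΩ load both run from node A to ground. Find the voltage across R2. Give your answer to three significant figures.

V_out ≈ 18.1 V

First combine the lower leg with the load: R2 ‖ R_L = 1.618 kΩ.
Now apply the divider: V_out = 40.7 × 0.4448 = 18.10 V.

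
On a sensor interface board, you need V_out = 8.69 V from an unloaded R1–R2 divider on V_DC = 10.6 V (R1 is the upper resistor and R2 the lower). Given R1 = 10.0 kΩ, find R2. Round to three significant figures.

R2 ≈ 45.5 kΩ

V_out/V_DC = R2/(R1+R2) = 0.8198.
R2 = R1 · 0.8198/(1 − 0.8198) = 45.50 kΩ.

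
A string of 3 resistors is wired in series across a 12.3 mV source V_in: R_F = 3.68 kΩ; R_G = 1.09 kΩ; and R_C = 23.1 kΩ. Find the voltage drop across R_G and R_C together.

V ≈ 10.7 mV

ΣR = 3.68 + 1.09 + 23.1 = 27.87 kΩ.
R_{R_G..R_C} = 1.09 + 23.1 = 24.19 kΩ.
V = V_in · R/ΣR = 12.3 × 0.8680 = 10.68 mV.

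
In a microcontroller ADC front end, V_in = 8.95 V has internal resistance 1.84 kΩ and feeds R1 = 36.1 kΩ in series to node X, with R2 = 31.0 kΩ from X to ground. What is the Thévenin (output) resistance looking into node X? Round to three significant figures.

R_th ≈ 17.1 kΩ

R1' = 1.84 + 36.1 = 37.94 kΩ (source resistance + R1).
With V_in suppressed (replaced by a short), R_th = R1' ‖ R2 = (37.94 × 31.0)/(37.94 + 31.0) = 17.06 kΩ.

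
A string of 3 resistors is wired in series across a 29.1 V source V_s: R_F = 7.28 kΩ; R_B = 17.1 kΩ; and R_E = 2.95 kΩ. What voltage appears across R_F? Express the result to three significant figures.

V ≈ 7.75 V

Series total: ΣR = 7.28 + 17.1 + 2.95 = 27.33 kΩ.
By the voltage-divider rule, V = 29.1 × 7.280/27.33 = 7.751 V.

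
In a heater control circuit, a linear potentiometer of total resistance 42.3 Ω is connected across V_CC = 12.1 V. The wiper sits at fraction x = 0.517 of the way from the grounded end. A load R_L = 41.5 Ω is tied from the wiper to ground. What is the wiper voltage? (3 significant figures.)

V_out ≈ 4.99 V

Lower segment x·R_p = 21.87 Ω; upper segment (1−x)·R_p = 20.43 Ω.
Lower segment in parallel with the load: 21.87 ‖ 41.5 = 14.32 Ω.
Then V_out = V_CC · 14.32/(20.43 + 14.32) = 4.987 V.
(Unloaded: V_out = x·V_CC = 6.26 V.)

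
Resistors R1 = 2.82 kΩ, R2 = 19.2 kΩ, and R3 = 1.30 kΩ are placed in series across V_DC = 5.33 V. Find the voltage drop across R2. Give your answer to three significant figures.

Series total: ΣR = 2.82 + 19.2 + 1.30 = 23.32 kΩ.
Voltage divider: V = V_DC · (19.20 / 23.32) = 5.33 × 0.8233 = 4.388 V.

V ≈ 4.39 V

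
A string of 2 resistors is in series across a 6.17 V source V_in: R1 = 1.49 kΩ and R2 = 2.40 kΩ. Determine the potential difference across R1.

V ≈ 2.36 V

Series total: ΣR = 1.49 + 2.40 = 3.890 kΩ.
Voltage divider: V = V_in · (1.490 / 3.890) = 6.17 × 0.3830 = 2.363 V.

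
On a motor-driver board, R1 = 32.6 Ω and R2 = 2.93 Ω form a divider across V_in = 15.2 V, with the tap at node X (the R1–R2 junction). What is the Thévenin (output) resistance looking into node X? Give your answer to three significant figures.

R_th ≈ 2.69 Ω

Zeroing V_in shorts the top of R1 to ground, so R_th = R1 ‖ R2 = 2.688 Ω.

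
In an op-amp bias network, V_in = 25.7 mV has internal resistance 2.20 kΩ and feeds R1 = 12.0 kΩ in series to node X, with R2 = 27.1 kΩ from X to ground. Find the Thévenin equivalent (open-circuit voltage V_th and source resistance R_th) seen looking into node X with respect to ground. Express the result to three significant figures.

V_th ≈ 16.9 mV, R_th ≈ 9.32 kΩ

R1' = 2.20 + 12.0 = 14.20 kΩ (source resistance + R1).
With X open, the divider is unloaded: V_th = 25.7 × 27.1/41.30 = 16.86 mV.
With V_in suppressed (replaced by a short), R_th = R1' ‖ R2 = (14.20 × 27.1)/(14.20 + 27.1) = 9.318 kΩ.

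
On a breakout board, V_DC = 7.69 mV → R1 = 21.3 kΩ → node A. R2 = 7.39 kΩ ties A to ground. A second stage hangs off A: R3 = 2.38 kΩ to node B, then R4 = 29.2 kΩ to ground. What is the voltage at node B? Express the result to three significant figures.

The second stage (R3 + R4 = 31.58 kΩ) loads node A in parallel with R2.
R2 ‖ (R3+R4) = 5.989 kΩ.
So V_A = 7.69 × 0.2195 = 1.688 mV.
V_B = V_A × 0.9246 = 1.560 mV.

V_B ≈ 1.56 mV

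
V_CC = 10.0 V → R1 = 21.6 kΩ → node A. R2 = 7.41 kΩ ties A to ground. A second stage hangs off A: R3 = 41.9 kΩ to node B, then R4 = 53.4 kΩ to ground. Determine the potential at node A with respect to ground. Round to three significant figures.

Node A sees R2 in parallel with the series input of stage 2, R3 + R4 = 95.30 kΩ.
R2 ‖ (R3+R4) = 6.875 kΩ.
So V_A = 10.0 × 0.2415 = 2.415 V.

V_A ≈ 2.41 V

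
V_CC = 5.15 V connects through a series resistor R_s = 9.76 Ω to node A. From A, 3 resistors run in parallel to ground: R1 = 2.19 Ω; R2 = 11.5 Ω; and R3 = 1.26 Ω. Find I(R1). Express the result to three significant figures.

I ≈ 0.167 A

Combine the parallel branches: R_p = (1/2.19 + 1/11.5 + 1/1.26)⁻¹ = 0.7478 Ω.
V_A = 5.15 × 0.7478/10.51 = 0.3665 V.
Branch current I = V_A/R1 = 0.3665/2.19 = 0.1674 A.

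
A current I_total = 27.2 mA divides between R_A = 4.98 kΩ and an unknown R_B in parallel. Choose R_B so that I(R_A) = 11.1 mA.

R_B ≈ 3.43 kΩ

The fraction through R_A equals R_B/(R_A+R_B).
With f = 0.4081, R_B = R_A · f/(1−f) = 4.98 × 0.6894 = 3.433 kΩ.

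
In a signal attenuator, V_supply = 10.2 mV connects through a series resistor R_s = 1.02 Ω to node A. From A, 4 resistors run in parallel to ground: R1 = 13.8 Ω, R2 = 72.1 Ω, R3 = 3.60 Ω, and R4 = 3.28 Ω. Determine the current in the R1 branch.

I ≈ 0.439 mA

Combine the parallel branches: R_p = (1/13.8 + 1/72.1 + 1/3.60 + 1/3.28)⁻¹ = 1.495 Ω.
V_A = 10.2 × 1.495/2.515 = 6.063 mV.
Branch current I = V_A/R1 = 6.063/13.8 = 0.4393 mA.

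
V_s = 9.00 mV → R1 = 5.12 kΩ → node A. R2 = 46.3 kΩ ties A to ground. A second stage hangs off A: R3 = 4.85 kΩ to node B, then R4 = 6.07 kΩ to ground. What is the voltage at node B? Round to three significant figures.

V_B ≈ 3.17 mV

The second stage (R3 + R4 = 10.92 kΩ) loads node A in parallel with R2.
Effective lower resistance at A: R2 ‖ 10.92 = 8.836 kΩ.
First divider: V_A = V_s · 8.836/(5.12 + 8.836) = 5.698 mV.
Stage 2 is unloaded, so V_B = V_A · R4/(R3+R4) = 5.698 × 6.07/10.92 = 3.167 mV.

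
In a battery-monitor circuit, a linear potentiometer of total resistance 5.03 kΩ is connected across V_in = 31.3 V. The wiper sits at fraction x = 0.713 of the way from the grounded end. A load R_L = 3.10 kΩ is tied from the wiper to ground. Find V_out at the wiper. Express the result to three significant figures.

Lower segment x·R_p = 3.586 kΩ; upper segment (1−x)·R_p = 1.444 kΩ.
R_L loads the lower segment: effective lower R = 1.663 kΩ.
Then V_out = V_in · 1.663/(1.444 + 1.663) = 16.75 V.
(Unloaded: V_out = x·V_in = 22.3 V.)

V_out ≈ 16.8 V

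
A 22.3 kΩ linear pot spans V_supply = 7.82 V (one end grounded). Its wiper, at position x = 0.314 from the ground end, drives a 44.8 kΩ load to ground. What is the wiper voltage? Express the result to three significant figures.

V_out ≈ 2.22 V

Split the track: R_lower = x·R_p = 7.002 kΩ, R_upper = (1−x)·R_p = 15.30 kΩ.
(x·R_p) ‖ R_L = 6.056 kΩ.
Then V_out = V_supply · 6.056/(15.30 + 6.056) = 2.218 V.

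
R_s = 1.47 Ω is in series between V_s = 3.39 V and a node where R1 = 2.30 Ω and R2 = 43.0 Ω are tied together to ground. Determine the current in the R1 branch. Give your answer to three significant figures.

I ≈ 0.881 A

Parallel bank: R_p = 1/(1/2.30 + 1/43.0) = 2.183 Ω.
V_A = 3.39 × 2.183/3.653 = 2.026 V.
Branch current I = V_A/R1 = 2.026/2.30 = 0.8808 A.
(Check via current divider: I_total = 0.9279 A; share G_k/ΣG = 0.9492 → same result.)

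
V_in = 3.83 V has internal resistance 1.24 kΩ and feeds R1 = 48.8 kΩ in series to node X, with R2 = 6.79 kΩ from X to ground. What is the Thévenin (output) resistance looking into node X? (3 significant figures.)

R1' = 1.24 + 48.8 = 50.04 kΩ (source resistance + R1).
Looking into X with the source shorted: R_th = R1'·R2/(R1'+R2) = 50.04 × 6.79/56.83 = 5.979 kΩ.

R_th ≈ 5.98 kΩ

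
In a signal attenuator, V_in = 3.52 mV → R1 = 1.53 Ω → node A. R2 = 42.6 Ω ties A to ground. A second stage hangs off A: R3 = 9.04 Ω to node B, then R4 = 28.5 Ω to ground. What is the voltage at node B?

Looking into the second stage from A: R3 + R4 = 37.54 Ω appears in parallel with R2.
Effective lower resistance at A: R2 ‖ 37.54 = 19.96 Ω.
V_A = 3.52 × 19.96/(1.53 + 19.96) = 3.269 mV.
Stage 2 is unloaded, so V_B = V_A · R4/(R3+R4) = 3.269 × 28.5/37.54 = 2.482 mV.

V_B ≈ 2.48 mV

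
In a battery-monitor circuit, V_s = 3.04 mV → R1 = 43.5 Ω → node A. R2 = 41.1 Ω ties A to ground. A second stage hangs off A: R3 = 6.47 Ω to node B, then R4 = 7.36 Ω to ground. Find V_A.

Node A sees R2 in parallel with the series input of stage 2, R3 + R4 = 13.83 Ω.
Effective lower resistance at A: R2 ‖ 13.83 = 10.35 Ω.
V_A = 3.04 × 10.35/(43.5 + 10.35) = 0.5842 mV.

V_A ≈ 0.584 mV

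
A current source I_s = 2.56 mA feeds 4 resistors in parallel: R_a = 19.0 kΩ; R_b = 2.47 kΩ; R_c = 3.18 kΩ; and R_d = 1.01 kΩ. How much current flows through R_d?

I ≈ 1.44 mA

ΣG = 1/19.0 + 1/2.47 + 1/3.18 + 1/1.01 = 1.762.
By the current-divider rule, I = I_s · G_k/ΣG = 2.56 × 0.5619 = 1.438 mA.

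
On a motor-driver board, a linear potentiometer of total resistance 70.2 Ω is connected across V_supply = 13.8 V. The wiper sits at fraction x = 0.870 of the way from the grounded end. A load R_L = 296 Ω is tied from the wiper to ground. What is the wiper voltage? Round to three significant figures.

Lower segment x·R_p = 61.07 Ω; upper segment (1−x)·R_p = 9.126 Ω.
R_L loads the lower segment: effective lower R = 50.63 Ω.
Loaded-divider output: V_out = 13.8 × 0.8473 = 11.69 V.

V_out ≈ 11.7 V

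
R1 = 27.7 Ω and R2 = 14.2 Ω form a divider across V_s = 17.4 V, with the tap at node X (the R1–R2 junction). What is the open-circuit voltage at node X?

V_th ≈ 5.90 V

Open-circuit (no load on X): V_th = V_s · R2/(R1 + R2) = 17.4 × 14.2/(27.70 + 14.2) = 5.897 V.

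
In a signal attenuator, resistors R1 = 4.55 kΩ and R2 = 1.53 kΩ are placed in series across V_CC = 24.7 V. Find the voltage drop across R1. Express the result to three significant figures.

Total series resistance ΣR = 4.55 + 1.53 = 6.080 kΩ.
By the voltage-divider rule, V = 24.7 × 4.550/6.080 = 18.48 V.

V ≈ 18.5 V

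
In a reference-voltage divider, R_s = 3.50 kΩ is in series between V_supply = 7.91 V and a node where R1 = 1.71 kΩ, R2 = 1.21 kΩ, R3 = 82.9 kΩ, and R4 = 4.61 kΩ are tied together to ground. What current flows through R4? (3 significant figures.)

Combine the parallel branches: R_p = (1/1.71 + 1/1.21 + 1/82.9 + 1/4.61)⁻¹ = 0.6097 kΩ.
V_A = 7.91 × 0.6097/4.110 = 1.173 V.
I(R4) = V_A / R4 = 1.173/4.61 = 0.2545 mA.
(Equivalently: I_total = 1.925 mA, then current-divider fraction G_k/ΣG = 0.1323.)

I ≈ 0.255 mA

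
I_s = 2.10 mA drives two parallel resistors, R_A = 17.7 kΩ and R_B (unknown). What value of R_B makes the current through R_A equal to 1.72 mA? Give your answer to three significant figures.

R_B ≈ 80.1 kΩ

In a two-way split, I_A/I_s = R_B/(R_A + R_B).
1.72/2.10 = R_B/(R_A + R_B) → R_B = R_A · (0.8190)/(1 − 0.8190) = 17.7 × 4.526 = 80.12 kΩ.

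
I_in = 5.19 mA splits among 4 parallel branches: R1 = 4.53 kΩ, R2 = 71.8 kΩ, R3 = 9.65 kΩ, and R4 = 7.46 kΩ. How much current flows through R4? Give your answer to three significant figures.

Conductances: ΣG = 1/4.53 + 1/71.8 + 1/9.65 + 1/7.46 = 0.4724 (1/kΩ).
R4 takes the fraction G_k/ΣG = 0.1340/0.4724 = 0.2838, so I = 5.19 × 0.2838 = 1.473 mA.

I ≈ 1.47 mA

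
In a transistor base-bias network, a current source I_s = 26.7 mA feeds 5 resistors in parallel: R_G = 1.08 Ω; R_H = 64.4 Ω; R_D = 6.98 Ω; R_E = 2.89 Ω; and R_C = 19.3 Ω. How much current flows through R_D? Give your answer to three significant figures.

Conductances: ΣG = 1/1.08 + 1/64.4 + 1/6.98 + 1/2.89 + 1/19.3 = 1.483 (1/Ω).
By the current-divider rule, I = I_s · G_k/ΣG = 26.7 × 0.09663 = 2.580 mA.

I ≈ 2.58 mA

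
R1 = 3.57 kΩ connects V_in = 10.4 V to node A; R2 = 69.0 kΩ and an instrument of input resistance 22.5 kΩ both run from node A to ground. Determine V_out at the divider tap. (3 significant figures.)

V_out ≈ 8.59 V

The load sits in parallel with R2, giving an effective lower resistance R2' = R2·R_L/(R2+R_L) = 16.97 kΩ.
Then V_out = V_in · R2'/(R1 + R2') = 10.4 × 16.97/20.54 = 8.592 V.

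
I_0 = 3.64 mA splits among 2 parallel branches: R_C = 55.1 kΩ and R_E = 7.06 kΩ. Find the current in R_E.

I ≈ 3.23 mA

Two-branch current divider: I_k = I_0 · R_other/(R_1 + R_2).
I(R_E) = 3.64 × 55.1/(55.1 + 7.06) = 3.64 × 0.8864 = 3.227 mA.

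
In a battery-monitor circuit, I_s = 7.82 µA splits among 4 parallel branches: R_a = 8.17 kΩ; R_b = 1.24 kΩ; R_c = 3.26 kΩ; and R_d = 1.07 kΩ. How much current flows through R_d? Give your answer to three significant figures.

Conductances: ΣG = 1/8.17 + 1/1.24 + 1/3.26 + 1/1.07 = 2.170 (1/kΩ).
R_d takes the fraction G_k/ΣG = 0.9346/2.170 = 0.4306, so I = 7.82 × 0.4306 = 3.368 µA.

I ≈ 3.37 µA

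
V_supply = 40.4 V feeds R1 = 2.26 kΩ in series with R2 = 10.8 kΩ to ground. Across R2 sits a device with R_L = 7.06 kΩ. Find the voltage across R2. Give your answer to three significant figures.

The load sits in parallel with R2, giving an effective lower resistance R2' = R2·R_L/(R2+R_L) = 4.269 kΩ.
Voltage divider with the loaded lower leg: V_out = 40.4 × 4.269/(2.26 + 4.269) = 40.4 × 0.6539 = 26.42 V.
(Unloaded it would be 33.4 V; the load pulls it down.)

V_out ≈ 26.4 V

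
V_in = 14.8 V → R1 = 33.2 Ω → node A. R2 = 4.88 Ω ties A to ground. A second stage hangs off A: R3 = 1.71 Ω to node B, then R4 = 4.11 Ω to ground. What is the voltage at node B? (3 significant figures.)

V_B ≈ 0.774 V

Node A sees R2 in parallel with the series input of stage 2, R3 + R4 = 5.820 Ω.
R2 ‖ (R3+R4) = 2.654 Ω.
First divider: V_A = V_in · 2.654/(33.2 + 2.654) = 1.096 V.
V_B = V_A × 0.7062 = 0.7737 V.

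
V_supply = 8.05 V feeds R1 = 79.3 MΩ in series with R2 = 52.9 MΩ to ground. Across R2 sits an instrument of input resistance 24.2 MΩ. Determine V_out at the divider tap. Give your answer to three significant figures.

V_out ≈ 1.39 V

The load sits in parallel with R2, giving an effective lower resistance R2' = R2·R_L/(R2+R_L) = 16.60 MΩ.
Now apply the divider: V_out = 8.05 × 0.1731 = 1.394 V.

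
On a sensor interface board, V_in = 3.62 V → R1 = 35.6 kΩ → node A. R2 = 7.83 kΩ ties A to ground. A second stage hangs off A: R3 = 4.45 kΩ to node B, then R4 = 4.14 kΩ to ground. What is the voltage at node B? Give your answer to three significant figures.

The second stage (R3 + R4 = 8.590 kΩ) loads node A in parallel with R2.
Effective lower resistance at A: R2 ‖ 8.590 = 4.096 kΩ.
So V_A = 3.62 × 0.1032 = 0.3735 V.
Then the unloaded second divider: V_B = V_A × R4/(R3+R4) = 0.3735 × 0.4820 = 0.1800 V.

V_B ≈ 0.180 V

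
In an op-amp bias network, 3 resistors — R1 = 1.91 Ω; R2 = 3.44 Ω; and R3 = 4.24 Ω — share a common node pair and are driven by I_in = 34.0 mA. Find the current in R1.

I ≈ 17.0 mA

Total conductance ΣG = 1/1.91 + 1/3.44 + 1/4.24 = 1.050 (units of 1/Ω).
R1 takes the fraction G_k/ΣG = 0.5236/1.050 = 0.4986, so I = 34.0 × 0.4986 = 16.95 mA.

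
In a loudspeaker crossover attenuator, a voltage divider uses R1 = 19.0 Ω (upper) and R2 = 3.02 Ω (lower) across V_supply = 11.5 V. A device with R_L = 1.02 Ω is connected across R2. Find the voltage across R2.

V_out ≈ 0.444 V

First combine the lower leg with the load: R2 ‖ R_L = 0.7625 Ω.
Then V_out = V_supply · R2'/(R1 + R2') = 11.5 × 0.7625/19.76 = 0.4437 V.
(Unloaded it would be 1.58 V; the load pulls it down.)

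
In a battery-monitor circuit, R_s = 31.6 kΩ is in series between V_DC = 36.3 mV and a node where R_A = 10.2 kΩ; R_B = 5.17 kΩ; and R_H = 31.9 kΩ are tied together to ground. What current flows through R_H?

Equivalent of the parallel group: R_p = 3.098 kΩ.
V_A by voltage divider: V_A = 36.3 × 3.098/(31.6 + 3.098) = 3.241 mV.
Branch current I = V_A/R_H = 3.241/31.9 = 0.1016 µA.

I ≈ 0.102 µA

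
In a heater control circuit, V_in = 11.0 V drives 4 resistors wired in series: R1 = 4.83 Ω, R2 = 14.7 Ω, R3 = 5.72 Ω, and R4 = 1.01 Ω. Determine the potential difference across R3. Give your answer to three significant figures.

V ≈ 2.40 V

ΣR = 4.83 + 14.7 + 5.72 + 1.01 = 26.26 Ω.
Voltage divider: V = V_in · (5.720 / 26.26) = 11.0 × 0.2178 = 2.396 V.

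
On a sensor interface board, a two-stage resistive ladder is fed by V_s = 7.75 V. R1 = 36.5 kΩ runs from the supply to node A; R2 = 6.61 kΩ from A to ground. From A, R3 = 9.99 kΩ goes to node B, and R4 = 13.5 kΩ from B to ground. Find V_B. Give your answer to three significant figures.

Node A sees R2 in parallel with the series input of stage 2, R3 + R4 = 23.49 kΩ.
Effective lower resistance at A: R2 ‖ 23.49 = 5.158 kΩ.
So V_A = 7.75 × 0.1238 = 0.9597 V.
Stage 2 is unloaded, so V_B = V_A · R4/(R3+R4) = 0.9597 × 13.5/23.49 = 0.5515 V.

V_B ≈ 0.552 V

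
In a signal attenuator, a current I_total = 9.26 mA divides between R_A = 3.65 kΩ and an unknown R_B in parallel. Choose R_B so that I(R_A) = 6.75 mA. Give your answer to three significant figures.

R_B ≈ 9.82 kΩ

In a two-way split, I_A/I_total = R_B/(R_A + R_B).
6.75/9.26 = R_B/(R_A + R_B) → R_B = R_A · (0.7289)/(1 − 0.7289) = 3.65 × 2.689 = 9.816 kΩ.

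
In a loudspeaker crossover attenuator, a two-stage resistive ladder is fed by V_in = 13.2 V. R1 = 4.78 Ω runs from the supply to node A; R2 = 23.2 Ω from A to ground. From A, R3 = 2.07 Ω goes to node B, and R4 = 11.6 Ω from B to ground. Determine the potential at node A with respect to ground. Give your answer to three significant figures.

The second stage (R3 + R4 = 13.67 Ω) loads node A in parallel with R2.
Effective lower resistance at A: R2 ‖ 13.67 = 8.602 Ω.
V_A = 13.2 × 8.602/(4.78 + 8.602) = 8.485 V.

V_A ≈ 8.48 V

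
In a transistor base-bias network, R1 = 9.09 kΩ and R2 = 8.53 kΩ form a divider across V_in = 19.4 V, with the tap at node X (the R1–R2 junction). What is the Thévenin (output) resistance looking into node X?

R_th ≈ 4.40 kΩ

Zeroing V_in shorts the top of R1 to ground, so R_th = R1 ‖ R2 = 4.401 kΩ.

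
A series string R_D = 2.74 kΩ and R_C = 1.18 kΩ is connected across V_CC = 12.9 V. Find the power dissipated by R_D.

Series current I = V_CC/ΣR = 12.9/3.920 = 3.291 mA.
V(R_D) = I·R = 9.017 V; P = V·I = 9.017 × 3.291 = 29.67 mW.

P ≈ 29.7 mW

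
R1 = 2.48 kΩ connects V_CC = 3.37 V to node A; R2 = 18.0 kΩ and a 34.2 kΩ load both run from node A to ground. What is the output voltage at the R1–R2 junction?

V_out ≈ 2.78 V

R2 ‖ R_L = (18.0 × 34.2)/(18.0 + 34.2) = 11.79 kΩ.
Then V_out = V_CC · R2'/(R1 + R2') = 3.37 × 11.79/14.27 = 2.784 V.
(Unloaded it would be 2.96 V; the load pulls it down.)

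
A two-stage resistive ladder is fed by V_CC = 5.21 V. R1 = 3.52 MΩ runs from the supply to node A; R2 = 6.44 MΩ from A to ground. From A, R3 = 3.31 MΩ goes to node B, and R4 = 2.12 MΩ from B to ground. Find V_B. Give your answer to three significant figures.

V_B ≈ 0.927 V

Looking into the second stage from A: R3 + R4 = 5.430 MΩ appears in parallel with R2.
Effective lower resistance at A: R2 ‖ 5.430 = 2.946 MΩ.
V_A = 5.21 × 2.946/(3.52 + 2.946) = 2.374 V.
Stage 2 is unloaded, so V_B = V_A · R4/(R3+R4) = 2.374 × 2.12/5.430 = 0.9268 V.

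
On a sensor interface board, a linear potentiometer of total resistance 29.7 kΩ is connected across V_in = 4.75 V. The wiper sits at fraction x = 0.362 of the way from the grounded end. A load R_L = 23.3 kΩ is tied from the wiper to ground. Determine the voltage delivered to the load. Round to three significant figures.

The pot divides into 18.95 kΩ above the wiper and 10.75 kΩ below.
(x·R_p) ‖ R_L = 7.357 kΩ.
Then V_out = V_in · 7.357/(18.95 + 7.357) = 1.328 V.

V_out ≈ 1.33 V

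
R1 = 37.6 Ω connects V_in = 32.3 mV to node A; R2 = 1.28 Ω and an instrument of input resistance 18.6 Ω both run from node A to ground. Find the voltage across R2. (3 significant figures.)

V_out ≈ 0.997 mV

R2 ‖ R_L = (1.28 × 18.6)/(1.28 + 18.6) = 1.198 Ω.
Then V_out = V_in · R2'/(R1 + R2') = 32.3 × 1.198/38.80 = 0.9970 mV.
(Unloaded it would be 1.06 mV; the load pulls it down.)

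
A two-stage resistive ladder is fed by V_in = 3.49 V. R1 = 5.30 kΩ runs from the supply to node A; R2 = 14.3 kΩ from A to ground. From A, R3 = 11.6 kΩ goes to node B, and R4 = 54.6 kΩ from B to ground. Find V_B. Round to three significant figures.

V_B ≈ 1.98 V

Looking into the second stage from A: R3 + R4 = 66.20 kΩ appears in parallel with R2.
Effective lower resistance at A: R2 ‖ 66.20 = 11.76 kΩ.
V_A = 3.49 × 11.76/(5.30 + 11.76) = 2.406 V.
Stage 2 is unloaded, so V_B = V_A · R4/(R3+R4) = 2.406 × 54.6/66.20 = 1.984 V.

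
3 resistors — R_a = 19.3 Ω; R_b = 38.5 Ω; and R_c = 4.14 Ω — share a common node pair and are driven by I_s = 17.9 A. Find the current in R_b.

I ≈ 1.46 A

ΣG = 1/19.3 + 1/38.5 + 1/4.14 = 0.3193.
By the current-divider rule, I = I_s · G_k/ΣG = 17.9 × 0.08134 = 1.456 A.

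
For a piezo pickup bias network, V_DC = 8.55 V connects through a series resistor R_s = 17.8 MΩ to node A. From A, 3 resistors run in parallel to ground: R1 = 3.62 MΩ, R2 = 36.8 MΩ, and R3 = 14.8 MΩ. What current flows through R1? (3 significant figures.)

Combine the parallel branches: R_p = (1/3.62 + 1/36.8 + 1/14.8)⁻¹ = 2.696 MΩ.
V_A by voltage divider: V_A = 8.55 × 2.696/(17.8 + 2.696) = 1.124 V.
I(R1) = V_A / R1 = 1.124/3.62 = 0.3106 µA.

I ≈ 0.311 µA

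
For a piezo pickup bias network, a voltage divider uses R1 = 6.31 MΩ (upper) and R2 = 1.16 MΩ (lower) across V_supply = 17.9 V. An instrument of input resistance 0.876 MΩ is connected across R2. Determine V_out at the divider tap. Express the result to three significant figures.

V_out ≈ 1.31 V

First combine the lower leg with the load: R2 ‖ R_L = 0.4991 MΩ.
Voltage divider with the loaded lower leg: V_out = 17.9 × 0.4991/(6.31 + 0.4991) = 17.9 × 0.07330 = 1.312 V.
(Unloaded it would be 2.78 V; the load pulls it down.)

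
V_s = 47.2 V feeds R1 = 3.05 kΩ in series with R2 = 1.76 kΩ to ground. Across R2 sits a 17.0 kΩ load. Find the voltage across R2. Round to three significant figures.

R2 ‖ R_L = (1.76 × 17.0)/(1.76 + 17.0) = 1.595 kΩ.
Voltage divider with the loaded lower leg: V_out = 47.2 × 1.595/(3.05 + 1.595) = 47.2 × 0.3434 = 16.21 V.

V_out ≈ 16.2 V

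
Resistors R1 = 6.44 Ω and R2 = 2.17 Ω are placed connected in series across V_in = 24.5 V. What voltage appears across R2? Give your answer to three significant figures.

V ≈ 6.17 V

Series total: ΣR = 6.44 + 2.17 = 8.610 Ω.
V = V_in · R/ΣR = 24.5 × 0.2520 = 6.175 V.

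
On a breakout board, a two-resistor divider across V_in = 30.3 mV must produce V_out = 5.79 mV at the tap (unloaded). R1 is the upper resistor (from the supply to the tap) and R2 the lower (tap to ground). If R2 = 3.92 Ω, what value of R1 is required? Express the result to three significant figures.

The divider ratio is R2/(R1+R2) = 5.79/30.3 = 0.1911.
So R1 = R2 · (V_in/V_out − 1) = 3.92 × (30.3/5.79 − 1) = 3.92 × 4.233 = 16.59 Ω.

R1 ≈ 16.6 Ω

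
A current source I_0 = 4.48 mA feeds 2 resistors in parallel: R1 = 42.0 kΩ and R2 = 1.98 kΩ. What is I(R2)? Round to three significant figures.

I ≈ 4.28 mA

For two parallel branches, I_k = I_0 · (other R)/(sum of R).
I(R2) = 4.48 × 42.0/(42.0 + 1.98) = 4.48 × 0.9550 = 4.278 mA.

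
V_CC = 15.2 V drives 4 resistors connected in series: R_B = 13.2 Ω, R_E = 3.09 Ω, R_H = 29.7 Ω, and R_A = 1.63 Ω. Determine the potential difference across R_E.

V ≈ 0.986 V

Series total: ΣR = 13.2 + 3.09 + 29.7 + 1.63 = 47.62 Ω.
By the voltage-divider rule, V = 15.2 × 3.090/47.62 = 0.9863 V.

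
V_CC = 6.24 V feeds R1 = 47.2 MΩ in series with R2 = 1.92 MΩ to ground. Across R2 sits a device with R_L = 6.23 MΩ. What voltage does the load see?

V_out ≈ 0.188 V

R2 ‖ R_L = (1.92 × 6.23)/(1.92 + 6.23) = 1.468 MΩ.
Voltage divider with the loaded lower leg: V_out = 6.24 × 1.468/(47.2 + 1.468) = 6.24 × 0.03016 = 0.1882 V.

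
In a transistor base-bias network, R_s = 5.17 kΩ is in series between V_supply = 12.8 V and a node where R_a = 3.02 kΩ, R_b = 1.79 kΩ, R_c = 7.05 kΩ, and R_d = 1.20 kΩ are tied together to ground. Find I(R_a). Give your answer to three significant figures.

I ≈ 0.398 mA

Parallel bank: R_p = 1/(1/3.02 + 1/1.79 + 1/7.05 + 1/1.20) = 0.5362 kΩ.
Node voltage V_A = V_supply · R_p/(R_s + R_p) = 12.8 × 0.09397 = 1.203 V.
Branch current I = V_A/R_a = 1.203/3.02 = 0.3983 mA.
(Equivalently: I_total = 2.243 mA, then current-divider fraction G_k/ΣG = 0.1776.)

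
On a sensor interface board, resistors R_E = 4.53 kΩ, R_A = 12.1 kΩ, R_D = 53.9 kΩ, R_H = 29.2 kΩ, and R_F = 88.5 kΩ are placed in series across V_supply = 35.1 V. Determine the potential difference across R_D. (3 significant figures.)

V ≈ 10.1 V

Total series resistance ΣR = 4.53 + 12.1 + 53.9 + 29.2 + 88.5 = 188.2 kΩ.
Voltage divider: V = V_supply · (53.90 / 188.2) = 35.1 × 0.2864 = 10.05 V.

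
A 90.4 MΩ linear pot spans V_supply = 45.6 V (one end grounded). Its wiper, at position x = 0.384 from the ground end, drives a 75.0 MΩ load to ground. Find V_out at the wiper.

Split the track: R_lower = x·R_p = 34.71 MΩ, R_upper = (1−x)·R_p = 55.69 MΩ.
Lower segment in parallel with the load: 34.71 ‖ 75.0 = 23.73 MΩ.
Loaded-divider output: V_out = 45.6 × 0.2988 = 13.63 V.

V_out ≈ 13.6 V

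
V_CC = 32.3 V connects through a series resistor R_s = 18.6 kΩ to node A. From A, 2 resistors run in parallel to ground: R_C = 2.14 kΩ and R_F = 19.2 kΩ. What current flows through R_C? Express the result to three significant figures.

Parallel bank: R_p = 1/(1/2.14 + 1/19.2) = 1.925 kΩ.
V_A = 32.3 × 1.925/20.53 = 3.030 V.
I(R_C) = V_A / R_C = 3.030/2.14 = 1.416 mA.
(Check via current divider: I_total = 1.574 mA; share G_k/ΣG = 0.8997 → same result.)

I ≈ 1.42 mA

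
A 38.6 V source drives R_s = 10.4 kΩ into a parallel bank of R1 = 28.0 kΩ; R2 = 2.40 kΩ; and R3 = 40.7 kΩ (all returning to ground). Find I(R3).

I ≈ 0.159 mA

Equivalent of the parallel group: R_p = 2.097 kΩ.
Node voltage V_A = V_in · R_p/(R_s + R_p) = 38.6 × 0.1678 = 6.476 V.
I(R3) = V_A / R3 = 6.476/40.7 = 0.1591 mA.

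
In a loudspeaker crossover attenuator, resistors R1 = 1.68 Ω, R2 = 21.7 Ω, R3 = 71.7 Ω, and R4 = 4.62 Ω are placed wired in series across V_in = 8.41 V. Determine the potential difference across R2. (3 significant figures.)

Series total: ΣR = 1.68 + 21.7 + 71.7 + 4.62 = 99.70 Ω.
Voltage divider: V = V_in · (21.70 / 99.70) = 8.41 × 0.2177 = 1.830 V.

V ≈ 1.83 V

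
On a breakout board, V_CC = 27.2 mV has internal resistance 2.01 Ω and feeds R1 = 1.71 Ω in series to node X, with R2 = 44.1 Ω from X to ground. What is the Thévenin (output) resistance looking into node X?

R1' = 2.01 + 1.71 = 3.720 Ω (source resistance + R1).
Zeroing V_CC shorts the top of R1' to ground, so R_th = R1' ‖ R2 = 3.431 Ω.

R_th ≈ 3.43 Ω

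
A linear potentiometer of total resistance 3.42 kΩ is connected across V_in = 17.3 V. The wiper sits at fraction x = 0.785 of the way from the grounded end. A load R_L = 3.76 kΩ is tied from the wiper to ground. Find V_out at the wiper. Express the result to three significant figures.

V_out ≈ 11.8 V

The pot divides into 0.7353 kΩ above the wiper and 2.685 kΩ below.
(x·R_p) ‖ R_L = 1.566 kΩ.
V_out = 17.3 × 1.566/(0.7353 + 1.566) = 11.77 V.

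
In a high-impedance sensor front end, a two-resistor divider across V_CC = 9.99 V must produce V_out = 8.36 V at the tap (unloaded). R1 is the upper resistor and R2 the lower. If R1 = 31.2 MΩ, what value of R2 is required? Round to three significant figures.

V_out/V_CC = R2/(R1+R2) = 0.8368.
So R2 = R1 · V_out/(V_CC − V_out) = 31.2 × 8.36/(9.99 − 8.36) = 31.2 × 5.129 = 160.0 MΩ.

R2 ≈ 160 MΩ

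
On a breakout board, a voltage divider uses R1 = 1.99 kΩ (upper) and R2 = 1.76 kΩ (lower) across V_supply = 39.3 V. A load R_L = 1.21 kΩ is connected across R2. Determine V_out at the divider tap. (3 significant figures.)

First combine the lower leg with the load: R2 ‖ R_L = 0.7170 kΩ.
Voltage divider with the loaded lower leg: V_out = 39.3 × 0.7170/(1.99 + 0.7170) = 39.3 × 0.2649 = 10.41 V.
(Unloaded it would be 18.4 V; the load pulls it down.)

V_out ≈ 10.4 V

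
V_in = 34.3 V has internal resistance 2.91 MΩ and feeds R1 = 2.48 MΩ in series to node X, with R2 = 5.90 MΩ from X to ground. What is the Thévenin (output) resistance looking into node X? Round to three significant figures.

R_th ≈ 2.82 MΩ

R1' = 2.91 + 2.48 = 5.390 MΩ (source resistance + R1).
Looking into X with the source shorted: R_th = R1'·R2/(R1'+R2) = 5.390 × 5.90/11.29 = 2.817 MΩ.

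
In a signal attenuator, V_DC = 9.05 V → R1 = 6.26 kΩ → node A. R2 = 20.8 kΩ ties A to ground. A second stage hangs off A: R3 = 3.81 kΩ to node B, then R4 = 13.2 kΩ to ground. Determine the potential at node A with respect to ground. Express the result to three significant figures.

V_A ≈ 5.42 V

Node A sees R2 in parallel with the series input of stage 2, R3 + R4 = 17.01 kΩ.
Effective lower resistance at A: R2 ‖ 17.01 = 9.358 kΩ.
First divider: V_A = V_DC · 9.358/(6.26 + 9.358) = 5.422 V.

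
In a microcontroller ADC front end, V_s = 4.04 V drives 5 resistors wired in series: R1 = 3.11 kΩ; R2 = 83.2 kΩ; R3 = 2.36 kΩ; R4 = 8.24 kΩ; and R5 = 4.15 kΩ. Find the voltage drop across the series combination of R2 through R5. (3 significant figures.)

Series total: ΣR = 3.11 + 83.2 + 2.36 + 8.24 + 4.15 = 101.1 kΩ.
R_{R2..R5} = 83.2 + 2.36 + 8.24 + 4.15 = 97.95 kΩ.
By the voltage-divider rule, V = 4.04 × 97.95/101.1 = 3.916 V.

V ≈ 3.92 V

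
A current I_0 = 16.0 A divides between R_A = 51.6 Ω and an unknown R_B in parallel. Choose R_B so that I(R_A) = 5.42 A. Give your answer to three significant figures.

Two-branch current divider: I_A = I_0 · R_B/(R_A + R_B).
With f = 0.3387, R_B = R_A · f/(1−f) = 51.6 × 0.5123 = 26.43 Ω.

R_B ≈ 26.4 Ω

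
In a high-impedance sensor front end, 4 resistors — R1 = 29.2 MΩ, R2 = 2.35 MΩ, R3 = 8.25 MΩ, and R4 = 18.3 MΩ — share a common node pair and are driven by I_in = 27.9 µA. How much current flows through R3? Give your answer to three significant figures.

ΣG = 1/29.2 + 1/2.35 + 1/8.25 + 1/18.3 = 0.6356.
R3 takes the fraction G_k/ΣG = 0.1212/0.6356 = 0.1907, so I = 27.9 × 0.1907 = 5.320 µA.

I ≈ 5.32 µA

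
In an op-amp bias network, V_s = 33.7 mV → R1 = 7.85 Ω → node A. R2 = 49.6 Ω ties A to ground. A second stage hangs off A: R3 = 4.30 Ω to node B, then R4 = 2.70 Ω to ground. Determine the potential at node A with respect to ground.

The second stage (R3 + R4 = 7.000 Ω) loads node A in parallel with R2.
Effective lower resistance at A: R2 ‖ 7.000 = 6.134 Ω.
V_A = 33.7 × 6.134/(7.85 + 6.134) = 14.78 mV.

V_A ≈ 14.8 mV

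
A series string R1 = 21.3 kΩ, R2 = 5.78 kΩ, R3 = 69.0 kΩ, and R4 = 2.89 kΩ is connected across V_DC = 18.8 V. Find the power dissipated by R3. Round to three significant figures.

P ≈ 2.49 mW

Series current I = V_DC/ΣR = 18.8/98.97 = 0.1900 mA.
P(R3) = I²·R3 = (0.1900)² × 69.0 = 2.490 mW.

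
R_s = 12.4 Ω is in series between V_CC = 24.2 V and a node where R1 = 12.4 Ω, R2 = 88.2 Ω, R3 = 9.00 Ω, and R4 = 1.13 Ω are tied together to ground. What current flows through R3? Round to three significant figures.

I ≈ 0.186 A

Combine the parallel branches: R_p = (1/12.4 + 1/88.2 + 1/9.00 + 1/1.13)⁻¹ = 0.9191 Ω.
Node voltage V_A = V_CC · R_p/(R_s + R_p) = 24.2 × 0.06900 = 1.670 V.
I(R3) = V_A / R3 = 1.670/9.00 = 0.1855 A.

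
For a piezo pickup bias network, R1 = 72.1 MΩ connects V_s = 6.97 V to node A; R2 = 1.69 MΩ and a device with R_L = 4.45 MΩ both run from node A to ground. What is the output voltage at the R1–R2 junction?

R2 ‖ R_L = (1.69 × 4.45)/(1.69 + 4.45) = 1.225 MΩ.
Voltage divider with the loaded lower leg: V_out = 6.97 × 1.225/(72.1 + 1.225) = 6.97 × 0.01670 = 0.1164 V.
(Unloaded it would be 0.160 V; the load pulls it down.)

V_out ≈ 0.116 V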